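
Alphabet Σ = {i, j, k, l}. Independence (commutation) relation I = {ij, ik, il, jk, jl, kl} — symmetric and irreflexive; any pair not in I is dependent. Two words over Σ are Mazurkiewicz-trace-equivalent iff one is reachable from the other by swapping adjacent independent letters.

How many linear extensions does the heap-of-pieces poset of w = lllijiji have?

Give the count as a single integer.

0(l) covers ∅
1(l) covers 0:l
2(l) covers 1:l
3(i) covers ∅
4(j) covers ∅
5(i) covers 3:i
6(j) covers 4:j
7(i) covers 5:i
floor of heap: 0:l, 3:i, 4:j
completions by unplaced set U, small U first (add the entries for U minus each lowest piece of U):
  |U|=1: {2}:1  {6}:1  {7}:1
  |U|=2: {1,2}:1  {2,6}:2  {2,7}:2  {4,6}:1  {5,7}:1  {6,7}:2
  |U|=3: {0,1,2}:1  {1,2,6}:3  {1,2,7}:3  {2,4,6}:3  {2,5,7}:3  {2,6,7}:6  {3,5,7}:1  {4,6,7}:3  {5,6,7}:3
  |U|=4: {0,1,2,6}:4  {0,1,2,7}:4  {1,2,4,6}:6  {1,2,5,7}:6  {1,2,6,7}:12  {2,3,5,7}:4  {2,4,6,7}:12  {2,5,6,7}:12  {3,5,6,7}:4  {4,5,6,7}:6
  |U|=5: {0,1,2,4,6}:10  {0,1,2,5,7}:10  {0,1,2,6,7}:20  {1,2,3,5,7}:10  {1,2,4,6,7}:30  {1,2,5,6,7}:30  {2,3,5,6,7}:20  {2,4,5,6,7}:30  {3,4,5,6,7}:10
  |U|=6: {0,1,2,3,5,7}:20  {0,1,2,4,6,7}:60  {0,1,2,5,6,7}:60  {1,2,3,5,6,7}:60  {1,2,4,5,6,7}:90  {2,3,4,5,6,7}:60
  start at 0(l): 210
  start at 3(i): 210
  start at 4(j): 140
sum over floor = 560

560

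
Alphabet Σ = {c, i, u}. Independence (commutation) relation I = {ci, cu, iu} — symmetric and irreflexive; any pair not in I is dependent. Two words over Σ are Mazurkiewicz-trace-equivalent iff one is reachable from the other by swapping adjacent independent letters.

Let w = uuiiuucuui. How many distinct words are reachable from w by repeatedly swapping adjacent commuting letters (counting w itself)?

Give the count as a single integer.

840

drop 0:u onto floor
drop 1:u onto {0:u}
drop 2:i onto floor
drop 3:i onto {2:i}
drop 4:u onto {1:u}
drop 5:u onto {4:u}
drop 6:c onto floor
drop 7:u onto {5:u}
drop 8:u onto {7:u}
drop 9:i onto {3:i}
ground layer = {0:u, 2:i, 6:c}
drop-orders for the pieces not yet dropped (sum over which currently-grounded one goes next):
  1 to go: {6} 1  {8} 1  {9} 1
  2 to go: {3,9} 1  {6,8} 2  {6,9} 2  {7,8} 1  {8,9} 2
  3 to go: {2,3,9} 1  {3,6,9} 3  {3,8,9} 3  {5,7,8} 1  {6,7,8} 3  {6,8,9} 6  {7,8,9} 3
  4 to go: {2,3,6,9} 4  {2,3,8,9} 4  {3,6,8,9} 12  {3,7,8,9} 6  {4,5,7,8} 1  {5,6,7,8} 4  {5,7,8,9} 4  {6,7,8,9} 12
  5 to go: {1,4,5,7,8} 1  {2,3,6,8,9} 20  {2,3,7,8,9} 10  {3,5,7,8,9} 10  {3,6,7,8,9} 30  {4,5,6,7,8} 5  {4,5,7,8,9} 5  {5,6,7,8,9} 20
  6 to go: {0,1,4,5,7,8} 1  {1,4,5,6,7,8} 6  {1,4,5,7,8,9} 6  {2,3,5,7,8,9} 20  {2,3,6,7,8,9} 60  {3,4,5,7,8,9} 15  {3,5,6,7,8,9} 60  {4,5,6,7,8,9} 30
  7 to go: {0,1,4,5,6,7,8} 7  {0,1,4,5,7,8,9} 7  {1,3,4,5,7,8,9} 21  {1,4,5,6,7,8,9} 42  {2,3,4,5,7,8,9} 35  {2,3,5,6,7,8,9} 140  {3,4,5,6,7,8,9} 105
  8 to go: {0,1,3,4,5,7,8,9} 28  {0,1,4,5,6,7,8,9} 56  {1,2,3,4,5,7,8,9} 56  {1,3,4,5,6,7,8,9} 168  {2,3,4,5,6,7,8,9} 280
  if 0:u drops first: 504 orders
  if 2:i drops first: 252 orders
  if 6:c drops first: 84 orders
heap linearizations: 840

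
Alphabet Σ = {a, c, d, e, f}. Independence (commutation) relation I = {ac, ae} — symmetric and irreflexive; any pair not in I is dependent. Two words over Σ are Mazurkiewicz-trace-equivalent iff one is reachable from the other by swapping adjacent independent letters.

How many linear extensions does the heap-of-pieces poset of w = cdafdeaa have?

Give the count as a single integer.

drop 0:c onto floor
drop 1:d onto {0:c}
drop 2:a onto {1:d}
drop 3:f onto {2:a}
drop 4:d onto {3:f}
drop 5:e onto {4:d}
drop 6:a onto {4:d}
drop 7:a onto {6:a}
ground layer = {0:c}
drop-orders for the pieces not yet dropped (sum over which currently-grounded one goes next):
  1 to go: {5} 1  {7} 1
  2 to go: {5,7} 2  {6,7} 1
  3 to go: {5,6,7} 3
  4 to go: {4,5,6,7} 3
  5 to go: {3,4,5,6,7} 3
  6 to go: {2,3,4,5,6,7} 3
  if 0:c drops first: 3 orders

3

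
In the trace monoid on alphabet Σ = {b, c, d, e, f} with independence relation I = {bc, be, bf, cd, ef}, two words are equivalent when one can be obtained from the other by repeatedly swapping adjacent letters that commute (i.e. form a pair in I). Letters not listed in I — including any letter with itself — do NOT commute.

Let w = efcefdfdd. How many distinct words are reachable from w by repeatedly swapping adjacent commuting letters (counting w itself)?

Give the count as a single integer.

4

#0=e has no predecessor
#1=f has no predecessor
#2=c depends on [0:e, 1:f]
#3=e depends on [2:c]
#4=f depends on [2:c]
#5=d depends on [3:e, 4:f]
#6=f depends on [5:d]
#7=d depends on [6:f]
#8=d depends on [7:d]
sources: [0:e, 1:f]
N(rest) = Σ N(rest − s) over sources s of rest; N(one piece) = 1:
  size 1 → [8]=1
  size 2 → [7,8]=1
  size 3 → [6,7,8]=1
  size 4 → [5,6,7,8]=1
  size 5 → [3,5,6,7,8]=1  [4,5,6,7,8]=1
  size 6 → [3,4,5,6,7,8]=2
  size 7 → [2,3,4,5,6,7,8]=2
  first=0(e) contributes 2
  first=1(f) contributes 2
|[w]| = 4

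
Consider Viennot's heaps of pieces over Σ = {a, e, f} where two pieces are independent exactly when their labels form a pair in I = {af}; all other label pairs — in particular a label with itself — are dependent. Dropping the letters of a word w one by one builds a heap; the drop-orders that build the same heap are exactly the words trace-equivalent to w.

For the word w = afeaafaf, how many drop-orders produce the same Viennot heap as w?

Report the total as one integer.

drop 0:a onto floor
drop 1:f onto floor
drop 2:e onto {0:a, 1:f}
drop 3:a onto {2:e}
drop 4:a onto {3:a}
drop 5:f onto {2:e}
drop 6:a onto {4:a}
drop 7:f onto {5:f}
ground layer = {0:a, 1:f}
drop-orders for the pieces not yet dropped (sum over which currently-grounded one goes next):
  1 to go: {6} 1  {7} 1
  2 to go: {4,6} 1  {5,7} 1  {6,7} 2
  3 to go: {3,4,6} 1  {4,6,7} 3  {5,6,7} 3
  4 to go: {3,4,6,7} 4  {4,5,6,7} 6
  5 to go: {3,4,5,6,7} 10
  6 to go: {2,3,4,5,6,7} 10
  if 0:a drops first: 10 orders
  if 1:f drops first: 10 orders
heap linearizations: 20

20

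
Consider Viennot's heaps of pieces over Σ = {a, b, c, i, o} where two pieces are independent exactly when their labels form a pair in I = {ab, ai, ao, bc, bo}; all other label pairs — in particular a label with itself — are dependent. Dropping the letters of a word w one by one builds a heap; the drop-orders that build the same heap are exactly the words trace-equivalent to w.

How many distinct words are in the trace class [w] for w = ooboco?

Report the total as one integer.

6

#0=o has no predecessor
#1=o depends on [0:o]
#2=b has no predecessor
#3=o depends on [1:o]
#4=c depends on [3:o]
#5=o depends on [4:c]
sources: [0:o, 2:b]
N(rest) = Σ N(rest − s) over sources s of rest; N(one piece) = 1:
  size 1 → [2]=1  [5]=1
  size 2 → [2,5]=2  [4,5]=1
  size 3 → [2,4,5]=3  [3,4,5]=1
  size 4 → [1,3,4,5]=1  [2,3,4,5]=4
  first=0(o) contributes 5
  first=2(b) contributes 1
|[w]| = 6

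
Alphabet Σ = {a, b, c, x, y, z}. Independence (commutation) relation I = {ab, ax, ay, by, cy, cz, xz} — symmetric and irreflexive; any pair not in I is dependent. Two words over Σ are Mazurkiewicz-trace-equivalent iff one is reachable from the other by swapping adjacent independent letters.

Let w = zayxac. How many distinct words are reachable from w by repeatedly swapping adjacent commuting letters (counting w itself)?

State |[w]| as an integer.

6

0(z) covers ∅
1(a) covers 0:z
2(y) covers 0:z
3(x) covers 2:y
4(a) covers 1:a
5(c) covers 3:x, 4:a
floor of heap: 0:z
completions by unplaced set U, small U first (add the entries for U minus each lowest piece of U):
  |U|=1: {5}:1
  |U|=2: {3,5}:1  {4,5}:1
  |U|=3: {1,4,5}:1  {2,3,5}:1  {3,4,5}:2
  |U|=4: {1,3,4,5}:3  {2,3,4,5}:3
  start at 0(z): 6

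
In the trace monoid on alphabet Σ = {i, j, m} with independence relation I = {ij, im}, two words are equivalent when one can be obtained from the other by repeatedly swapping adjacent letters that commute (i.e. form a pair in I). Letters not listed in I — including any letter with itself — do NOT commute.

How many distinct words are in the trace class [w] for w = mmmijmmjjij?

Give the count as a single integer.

0(m) covers ∅
1(m) covers 0:m
2(m) covers 1:m
3(i) covers ∅
4(j) covers 2:m
5(m) covers 4:j
6(m) covers 5:m
7(j) covers 6:m
8(j) covers 7:j
9(i) covers 3:i
10(j) covers 8:j
floor of heap: 0:m, 3:i
completions by unplaced set U, small U first (add the entries for U minus each lowest piece of U):
  |U|=1: {9}:1  {10}:1
  |U|=2: {3,9}:1  {8,10}:1  {9,10}:2
  |U|=3: {3,9,10}:3  {7,8,10}:1  {8,9,10}:3
  |U|=4: {3,8,9,10}:6  {6,7,8,10}:1  {7,8,9,10}:4
  |U|=5: {3,7,8,9,10}:10  {5,6,7,8,10}:1  {6,7,8,9,10}:5
  |U|=6: {3,6,7,8,9,10}:15  {4,5,6,7,8,10}:1  {5,6,7,8,9,10}:6
  |U|=7: {2,4,5,6,7,8,10}:1  {3,5,6,7,8,9,10}:21  {4,5,6,7,8,9,10}:7
  |U|=8: {1,2,4,5,6,7,8,10}:1  {2,4,5,6,7,8,9,10}:8  {3,4,5,6,7,8,9,10}:28
  |U|=9: {0,1,2,4,5,6,7,8,10}:1  {1,2,4,5,6,7,8,9,10}:9  {2,3,4,5,6,7,8,9,10}:36
  start at 0(m): 45
  start at 3(i): 10
sum over floor = 55

55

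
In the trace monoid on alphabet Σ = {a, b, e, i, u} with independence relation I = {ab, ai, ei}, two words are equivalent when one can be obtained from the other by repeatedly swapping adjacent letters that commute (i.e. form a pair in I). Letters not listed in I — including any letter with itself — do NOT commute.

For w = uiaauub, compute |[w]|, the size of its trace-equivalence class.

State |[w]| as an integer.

#0=u has no predecessor
#1=i depends on [0:u]
#2=a depends on [0:u]
#3=a depends on [2:a]
#4=u depends on [1:i, 3:a]
#5=u depends on [4:u]
#6=b depends on [5:u]
sources: [0:u]
N(rest) = Σ N(rest − s) over sources s of rest; N(one piece) = 1:
  size 1 → [6]=1
  size 2 → [5,6]=1
  size 3 → [4,5,6]=1
  size 4 → [1,4,5,6]=1  [3,4,5,6]=1
  size 5 → [1,3,4,5,6]=2  [2,3,4,5,6]=1
  first=0(u) contributes 3

3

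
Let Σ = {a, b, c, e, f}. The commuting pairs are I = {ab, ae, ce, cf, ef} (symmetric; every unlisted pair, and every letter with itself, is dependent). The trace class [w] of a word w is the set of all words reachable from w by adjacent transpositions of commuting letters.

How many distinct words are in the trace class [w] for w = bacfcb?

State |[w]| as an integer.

piece 0:b — minimal
piece 1:a — minimal
piece 2:c rests on {0:b, 1:a}
piece 3:f rests on {0:b, 1:a}
piece 4:c rests on {2:c}
piece 5:b rests on {3:f, 4:c}
minimal pieces: {0:b, 1:a}
ways to finish when only these pieces remain (= sum over removing one remaining piece with nothing left below it):
  1 left: {5}→1
  2 left: {3,5}→1  {4,5}→1
  3 left: {2,4,5}→1  {3,4,5}→2
  4 left: {2,3,4,5}→3
  placing 0:b first → 3 extensions
  placing 1:a first → 3 extensions
total linear extensions = 6

6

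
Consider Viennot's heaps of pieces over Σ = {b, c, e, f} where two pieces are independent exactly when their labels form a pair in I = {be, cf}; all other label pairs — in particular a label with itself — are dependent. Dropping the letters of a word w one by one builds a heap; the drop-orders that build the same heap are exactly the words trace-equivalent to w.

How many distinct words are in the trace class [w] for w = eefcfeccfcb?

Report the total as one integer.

drop 0:e onto floor
drop 1:e onto {0:e}
drop 2:f onto {1:e}
drop 3:c onto {1:e}
drop 4:f onto {2:f}
drop 5:e onto {3:c, 4:f}
drop 6:c onto {5:e}
drop 7:c onto {6:c}
drop 8:f onto {5:e}
drop 9:c onto {7:c}
drop 10:b onto {8:f, 9:c}
ground layer = {0:e}
drop-orders for the pieces not yet dropped (sum over which currently-grounded one goes next):
  1 to go: {10} 1
  2 to go: {8,10} 1  {9,10} 1
  3 to go: {7,9,10} 1  {8,9,10} 2
  4 to go: {6,7,9,10} 1  {7,8,9,10} 3
  5 to go: {6,7,8,9,10} 4
  6 to go: {5,6,7,8,9,10} 4
  7 to go: {3,5,6,7,8,9,10} 4  {4,5,6,7,8,9,10} 4
  8 to go: {2,4,5,6,7,8,9,10} 4  {3,4,5,6,7,8,9,10} 8
  9 to go: {2,3,4,5,6,7,8,9,10} 12
  if 0:e drops first: 12 orders

12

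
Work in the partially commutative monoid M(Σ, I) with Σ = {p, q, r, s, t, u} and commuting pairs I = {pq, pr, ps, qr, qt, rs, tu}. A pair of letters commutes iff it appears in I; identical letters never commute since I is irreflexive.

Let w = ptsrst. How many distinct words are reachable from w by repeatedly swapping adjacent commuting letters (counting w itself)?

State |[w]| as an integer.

3

#0=p has no predecessor
#1=t depends on [0:p]
#2=s depends on [1:t]
#3=r depends on [1:t]
#4=s depends on [2:s]
#5=t depends on [3:r, 4:s]
sources: [0:p]
N(rest) = Σ N(rest − s) over sources s of rest; N(one piece) = 1:
  size 1 → [5]=1
  size 2 → [3,5]=1  [4,5]=1
  size 3 → [2,4,5]=1  [3,4,5]=2
  size 4 → [2,3,4,5]=3
  first=0(p) contributes 3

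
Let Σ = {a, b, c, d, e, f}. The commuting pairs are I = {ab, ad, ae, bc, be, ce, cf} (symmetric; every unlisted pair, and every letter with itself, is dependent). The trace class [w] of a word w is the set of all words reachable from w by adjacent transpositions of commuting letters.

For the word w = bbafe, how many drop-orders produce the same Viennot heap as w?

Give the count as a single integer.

piece 0:b — minimal
piece 1:b rests on {0:b}
piece 2:a — minimal
piece 3:f rests on {1:b, 2:a}
piece 4:e rests on {3:f}
minimal pieces: {0:b, 2:a}
ways to finish when only these pieces remain (= sum over removing one remaining piece with nothing left below it):
  1 left: {4}→1
  2 left: {3,4}→1
  3 left: {1,3,4}→1  {2,3,4}→1
  placing 0:b first → 2 extensions
  placing 2:a first → 1 extensions
total linear extensions = 3

3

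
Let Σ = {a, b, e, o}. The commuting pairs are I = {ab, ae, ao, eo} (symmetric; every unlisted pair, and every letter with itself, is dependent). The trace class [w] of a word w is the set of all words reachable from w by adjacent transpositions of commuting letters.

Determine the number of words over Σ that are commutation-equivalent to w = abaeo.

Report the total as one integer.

20

piece 0:a — minimal
piece 1:b — minimal
piece 2:a rests on {0:a}
piece 3:e rests on {1:b}
piece 4:o rests on {1:b}
minimal pieces: {0:a, 1:b}
ways to finish when only these pieces remain (= sum over removing one remaining piece with nothing left below it):
  1 left: {2}→1  {3}→1  {4}→1
  2 left: {0,2}→1  {2,3}→2  {2,4}→2  {3,4}→2
  3 left: {0,2,3}→3  {0,2,4}→3  {1,3,4}→2  {2,3,4}→6
  placing 0:a first → 8 extensions
  placing 1:b first → 12 extensions
total linear extensions = 20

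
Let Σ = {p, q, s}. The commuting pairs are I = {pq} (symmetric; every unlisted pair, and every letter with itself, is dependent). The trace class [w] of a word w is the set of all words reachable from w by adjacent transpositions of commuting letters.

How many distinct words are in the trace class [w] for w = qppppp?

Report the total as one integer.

6

#0=q has no predecessor
#1=p has no predecessor
#2=p depends on [1:p]
#3=p depends on [2:p]
#4=p depends on [3:p]
#5=p depends on [4:p]
sources: [0:q, 1:p]
N(rest) = Σ N(rest − s) over sources s of rest; N(one piece) = 1:
  size 1 → [0]=1  [5]=1
  size 2 → [0,5]=2  [4,5]=1
  size 3 → [0,4,5]=3  [3,4,5]=1
  size 4 → [0,3,4,5]=4  [2,3,4,5]=1
  first=0(q) contributes 1
  first=1(p) contributes 5
|[w]| = 6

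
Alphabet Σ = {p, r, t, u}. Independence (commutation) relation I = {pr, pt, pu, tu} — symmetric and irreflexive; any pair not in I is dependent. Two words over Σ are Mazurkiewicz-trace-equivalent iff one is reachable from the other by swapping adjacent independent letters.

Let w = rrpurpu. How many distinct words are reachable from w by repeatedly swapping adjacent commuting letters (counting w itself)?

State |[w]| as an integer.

21

0(r) covers ∅
1(r) covers 0:r
2(p) covers ∅
3(u) covers 1:r
4(r) covers 3:u
5(p) covers 2:p
6(u) covers 4:r
floor of heap: 0:r, 2:p
completions by unplaced set U, small U first (add the entries for U minus each lowest piece of U):
  |U|=1: {5}:1  {6}:1
  |U|=2: {2,5}:1  {4,6}:1  {5,6}:2
  |U|=3: {2,5,6}:3  {3,4,6}:1  {4,5,6}:3
  |U|=4: {1,3,4,6}:1  {2,4,5,6}:6  {3,4,5,6}:4
  |U|=5: {0,1,3,4,6}:1  {1,3,4,5,6}:5  {2,3,4,5,6}:10
  start at 0(r): 15
  start at 2(p): 6
sum over floor = 21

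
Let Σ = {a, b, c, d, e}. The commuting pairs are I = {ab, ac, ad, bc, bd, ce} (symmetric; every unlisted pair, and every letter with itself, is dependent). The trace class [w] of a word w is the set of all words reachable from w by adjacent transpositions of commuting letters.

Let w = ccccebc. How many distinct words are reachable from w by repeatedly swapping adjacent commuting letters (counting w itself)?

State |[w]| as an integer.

21

#0=c has no predecessor
#1=c depends on [0:c]
#2=c depends on [1:c]
#3=c depends on [2:c]
#4=e has no predecessor
#5=b depends on [4:e]
#6=c depends on [3:c]
sources: [0:c, 4:e]
N(rest) = Σ N(rest − s) over sources s of rest; N(one piece) = 1:
  size 1 → [5]=1  [6]=1
  size 2 → [3,6]=1  [4,5]=1  [5,6]=2
  size 3 → [2,3,6]=1  [3,5,6]=3  [4,5,6]=3
  size 4 → [1,2,3,6]=1  [2,3,5,6]=4  [3,4,5,6]=6
  size 5 → [0,1,2,3,6]=1  [1,2,3,5,6]=5  [2,3,4,5,6]=10
  first=0(c) contributes 15
  first=4(e) contributes 6
|[w]| = 21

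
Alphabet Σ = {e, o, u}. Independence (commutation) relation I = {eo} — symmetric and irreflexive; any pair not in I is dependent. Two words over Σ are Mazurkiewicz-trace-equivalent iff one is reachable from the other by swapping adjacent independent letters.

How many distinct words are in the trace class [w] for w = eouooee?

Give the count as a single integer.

12

0(e) covers ∅
1(o) covers ∅
2(u) covers 0:e, 1:o
3(o) covers 2:u
4(o) covers 3:o
5(e) covers 2:u
6(e) covers 5:e
floor of heap: 0:e, 1:o
completions by unplaced set U, small U first (add the entries for U minus each lowest piece of U):
  |U|=1: {4}:1  {6}:1
  |U|=2: {3,4}:1  {4,6}:2  {5,6}:1
  |U|=3: {3,4,6}:3  {4,5,6}:3
  |U|=4: {3,4,5,6}:6
  |U|=5: {2,3,4,5,6}:6
  start at 0(e): 6
  start at 1(o): 6
sum over floor = 12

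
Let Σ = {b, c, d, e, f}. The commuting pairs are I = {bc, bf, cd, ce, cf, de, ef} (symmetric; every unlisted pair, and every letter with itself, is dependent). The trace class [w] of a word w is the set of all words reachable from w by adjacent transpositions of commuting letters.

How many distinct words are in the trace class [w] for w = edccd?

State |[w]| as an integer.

30

piece 0:e — minimal
piece 1:d — minimal
piece 2:c — minimal
piece 3:c rests on {2:c}
piece 4:d rests on {1:d}
minimal pieces: {0:e, 1:d, 2:c}
ways to finish when only these pieces remain (= sum over removing one remaining piece with nothing left below it):
  1 left: {0}→1  {3}→1  {4}→1
  2 left: {0,3}→2  {0,4}→2  {1,4}→1  {2,3}→1  {3,4}→2
  3 left: {0,1,4}→3  {0,2,3}→3  {0,3,4}→6  {1,3,4}→3  {2,3,4}→3
  placing 0:e first → 6 extensions
  placing 1:d first → 12 extensions
  placing 2:c first → 12 extensions
total linear extensions = 30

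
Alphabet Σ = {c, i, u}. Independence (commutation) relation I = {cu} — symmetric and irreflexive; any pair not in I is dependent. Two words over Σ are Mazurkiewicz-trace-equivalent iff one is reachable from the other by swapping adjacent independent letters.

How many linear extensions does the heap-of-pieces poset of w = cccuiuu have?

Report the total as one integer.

4

piece 0:c — minimal
piece 1:c rests on {0:c}
piece 2:c rests on {1:c}
piece 3:u — minimal
piece 4:i rests on {2:c, 3:u}
piece 5:u rests on {4:i}
piece 6:u rests on {5:u}
minimal pieces: {0:c, 3:u}
ways to finish when only these pieces remain (= sum over removing one remaining piece with nothing left below it):
  1 left: {6}→1
  2 left: {5,6}→1
  3 left: {4,5,6}→1
  4 left: {2,4,5,6}→1  {3,4,5,6}→1
  5 left: {1,2,4,5,6}→1  {2,3,4,5,6}→2
  placing 0:c first → 3 extensions
  placing 3:u first → 1 extensions
total linear extensions = 4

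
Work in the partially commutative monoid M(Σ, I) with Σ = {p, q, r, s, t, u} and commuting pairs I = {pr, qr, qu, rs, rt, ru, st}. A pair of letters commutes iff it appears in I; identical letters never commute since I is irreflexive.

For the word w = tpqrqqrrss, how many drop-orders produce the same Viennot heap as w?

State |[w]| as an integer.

120

#0=t has no predecessor
#1=p depends on [0:t]
#2=q depends on [1:p]
#3=r has no predecessor
#4=q depends on [2:q]
#5=q depends on [4:q]
#6=r depends on [3:r]
#7=r depends on [6:r]
#8=s depends on [5:q]
#9=s depends on [8:s]
sources: [0:t, 3:r]
N(rest) = Σ N(rest − s) over sources s of rest; N(one piece) = 1:
  size 1 → [7]=1  [9]=1
  size 2 → [6,7]=1  [7,9]=2  [8,9]=1
  size 3 → [3,6,7]=1  [5,8,9]=1  [6,7,9]=3  [7,8,9]=3
  size 4 → [3,6,7,9]=4  [4,5,8,9]=1  [5,7,8,9]=4  [6,7,8,9]=6
  size 5 → [2,4,5,8,9]=1  [3,6,7,8,9]=10  [4,5,7,8,9]=5  [5,6,7,8,9]=10
  size 6 → [1,2,4,5,8,9]=1  [2,4,5,7,8,9]=6  [3,5,6,7,8,9]=20  [4,5,6,7,8,9]=15
  size 7 → [0,1,2,4,5,8,9]=1  [1,2,4,5,7,8,9]=7  [2,4,5,6,7,8,9]=21  [3,4,5,6,7,8,9]=35
  size 8 → [0,1,2,4,5,7,8,9]=8  [1,2,4,5,6,7,8,9]=28  [2,3,4,5,6,7,8,9]=56
  first=0(t) contributes 84
  first=3(r) contributes 36
|[w]| = 120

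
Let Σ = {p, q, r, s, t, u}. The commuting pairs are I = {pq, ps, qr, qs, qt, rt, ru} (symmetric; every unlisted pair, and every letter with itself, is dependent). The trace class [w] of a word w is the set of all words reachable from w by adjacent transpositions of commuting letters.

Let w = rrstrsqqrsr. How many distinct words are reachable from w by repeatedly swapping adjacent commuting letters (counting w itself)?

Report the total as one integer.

#0=r has no predecessor
#1=r depends on [0:r]
#2=s depends on [1:r]
#3=t depends on [2:s]
#4=r depends on [2:s]
#5=s depends on [3:t, 4:r]
#6=q has no predecessor
#7=q depends on [6:q]
#8=r depends on [5:s]
#9=s depends on [8:r]
#10=r depends on [9:s]
sources: [0:r, 6:q]
N(rest) = Σ N(rest − s) over sources s of rest; N(one piece) = 1:
  size 1 → [7]=1  [10]=1
  size 2 → [6,7]=1  [7,10]=2  [9,10]=1
  size 3 → [6,7,10]=3  [7,9,10]=3  [8,9,10]=1
  size 4 → [5,8,9,10]=1  [6,7,9,10]=6  [7,8,9,10]=4
  size 5 → [3,5,8,9,10]=1  [4,5,8,9,10]=1  [5,7,8,9,10]=5  [6,7,8,9,10]=10
  size 6 → [3,4,5,8,9,10]=2  [3,5,7,8,9,10]=6  [4,5,7,8,9,10]=6  [5,6,7,8,9,10]=15
  size 7 → [2,3,4,5,8,9,10]=2  [3,4,5,7,8,9,10]=14  [3,5,6,7,8,9,10]=21  [4,5,6,7,8,9,10]=21
  size 8 → [1,2,3,4,5,8,9,10]=2  [2,3,4,5,7,8,9,10]=16  [3,4,5,6,7,8,9,10]=56
  size 9 → [0,1,2,3,4,5,8,9,10]=2  [1,2,3,4,5,7,8,9,10]=18  [2,3,4,5,6,7,8,9,10]=72
  first=0(r) contributes 90
  first=6(q) contributes 20
|[w]| = 110

110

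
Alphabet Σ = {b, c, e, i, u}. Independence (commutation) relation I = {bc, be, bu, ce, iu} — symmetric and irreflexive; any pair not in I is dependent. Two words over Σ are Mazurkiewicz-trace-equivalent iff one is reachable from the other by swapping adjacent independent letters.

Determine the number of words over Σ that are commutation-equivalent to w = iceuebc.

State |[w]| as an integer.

24

#0=i has no predecessor
#1=c depends on [0:i]
#2=e depends on [0:i]
#3=u depends on [1:c, 2:e]
#4=e depends on [3:u]
#5=b depends on [0:i]
#6=c depends on [3:u]
sources: [0:i]
N(rest) = Σ N(rest − s) over sources s of rest; N(one piece) = 1:
  size 1 → [4]=1  [5]=1  [6]=1
  size 2 → [4,5]=2  [4,6]=2  [5,6]=2
  size 3 → [3,4,6]=2  [4,5,6]=6
  size 4 → [1,3,4,6]=2  [2,3,4,6]=2  [3,4,5,6]=8
  size 5 → [1,2,3,4,6]=4  [1,3,4,5,6]=10  [2,3,4,5,6]=10
  first=0(i) contributes 24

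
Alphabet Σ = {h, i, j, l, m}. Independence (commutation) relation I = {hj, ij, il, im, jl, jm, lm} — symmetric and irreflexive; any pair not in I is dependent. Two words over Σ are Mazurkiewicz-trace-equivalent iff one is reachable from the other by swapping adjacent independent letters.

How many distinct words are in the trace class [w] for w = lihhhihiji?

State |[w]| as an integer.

20

drop 0:l onto floor
drop 1:i onto floor
drop 2:h onto {0:l, 1:i}
drop 3:h onto {2:h}
drop 4:h onto {3:h}
drop 5:i onto {4:h}
drop 6:h onto {5:i}
drop 7:i onto {6:h}
drop 8:j onto floor
drop 9:i onto {7:i}
ground layer = {0:l, 1:i, 8:j}
drop-orders for the pieces not yet dropped (sum over which currently-grounded one goes next):
  1 to go: {8} 1  {9} 1
  2 to go: {7,9} 1  {8,9} 2
  3 to go: {6,7,9} 1  {7,8,9} 3
  4 to go: {5,6,7,9} 1  {6,7,8,9} 4
  5 to go: {4,5,6,7,9} 1  {5,6,7,8,9} 5
  6 to go: {3,4,5,6,7,9} 1  {4,5,6,7,8,9} 6
  7 to go: {2,3,4,5,6,7,9} 1  {3,4,5,6,7,8,9} 7
  8 to go: {0,2,3,4,5,6,7,9} 1  {1,2,3,4,5,6,7,9} 1  {2,3,4,5,6,7,8,9} 8
  if 0:l drops first: 9 orders
  if 1:i drops first: 9 orders
  if 8:j drops first: 2 orders
heap linearizations: 20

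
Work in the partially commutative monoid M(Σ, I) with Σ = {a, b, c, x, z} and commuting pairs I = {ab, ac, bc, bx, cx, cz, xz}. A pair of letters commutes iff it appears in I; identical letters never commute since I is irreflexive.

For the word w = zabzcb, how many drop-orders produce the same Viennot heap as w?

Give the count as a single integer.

drop 0:z onto floor
drop 1:a onto {0:z}
drop 2:b onto {0:z}
drop 3:z onto {1:a, 2:b}
drop 4:c onto floor
drop 5:b onto {3:z}
ground layer = {0:z, 4:c}
drop-orders for the pieces not yet dropped (sum over which currently-grounded one goes next):
  1 to go: {4} 1  {5} 1
  2 to go: {3,5} 1  {4,5} 2
  3 to go: {1,3,5} 1  {2,3,5} 1  {3,4,5} 3
  4 to go: {1,2,3,5} 2  {1,3,4,5} 4  {2,3,4,5} 4
  if 0:z drops first: 10 orders
  if 4:c drops first: 2 orders
heap linearizations: 12

12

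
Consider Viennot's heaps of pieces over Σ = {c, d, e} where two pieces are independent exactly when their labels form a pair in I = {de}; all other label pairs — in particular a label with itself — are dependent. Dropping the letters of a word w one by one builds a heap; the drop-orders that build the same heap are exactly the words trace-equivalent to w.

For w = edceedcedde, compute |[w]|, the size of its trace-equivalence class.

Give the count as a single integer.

#0=e has no predecessor
#1=d has no predecessor
#2=c depends on [0:e, 1:d]
#3=e depends on [2:c]
#4=e depends on [3:e]
#5=d depends on [2:c]
#6=c depends on [4:e, 5:d]
#7=e depends on [6:c]
#8=d depends on [6:c]
#9=d depends on [8:d]
#10=e depends on [7:e]
sources: [0:e, 1:d]
N(rest) = Σ N(rest − s) over sources s of rest; N(one piece) = 1:
  size 1 → [9]=1  [10]=1
  size 2 → [7,10]=1  [8,9]=1  [9,10]=2
  size 3 → [7,9,10]=3  [8,9,10]=3
  size 4 → [7,8,9,10]=6
  size 5 → [6,7,8,9,10]=6
  size 6 → [4,6,7,8,9,10]=6  [5,6,7,8,9,10]=6
  size 7 → [3,4,6,7,8,9,10]=6  [4,5,6,7,8,9,10]=12
  size 8 → [3,4,5,6,7,8,9,10]=18
  size 9 → [2,3,4,5,6,7,8,9,10]=18
  first=0(e) contributes 18
  first=1(d) contributes 18
|[w]| = 36

36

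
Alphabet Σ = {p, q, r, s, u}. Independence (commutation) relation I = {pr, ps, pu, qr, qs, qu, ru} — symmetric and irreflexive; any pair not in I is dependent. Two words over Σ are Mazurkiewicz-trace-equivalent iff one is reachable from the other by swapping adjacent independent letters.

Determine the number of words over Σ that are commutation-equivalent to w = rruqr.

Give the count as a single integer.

#0=r has no predecessor
#1=r depends on [0:r]
#2=u has no predecessor
#3=q has no predecessor
#4=r depends on [1:r]
sources: [0:r, 2:u, 3:q]
N(rest) = Σ N(rest − s) over sources s of rest; N(one piece) = 1:
  size 1 → [2]=1  [3]=1  [4]=1
  size 2 → [1,4]=1  [2,3]=2  [2,4]=2  [3,4]=2
  size 3 → [0,1,4]=1  [1,2,4]=3  [1,3,4]=3  [2,3,4]=6
  first=0(r) contributes 12
  first=2(u) contributes 4
  first=3(q) contributes 4
|[w]| = 20

20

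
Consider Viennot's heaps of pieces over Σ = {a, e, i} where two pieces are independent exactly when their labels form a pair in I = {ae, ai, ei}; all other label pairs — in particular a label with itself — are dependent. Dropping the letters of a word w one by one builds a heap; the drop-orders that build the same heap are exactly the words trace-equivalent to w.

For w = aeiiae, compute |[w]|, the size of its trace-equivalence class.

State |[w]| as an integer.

90

drop 0:a onto floor
drop 1:e onto floor
drop 2:i onto floor
drop 3:i onto {2:i}
drop 4:a onto {0:a}
drop 5:e onto {1:e}
ground layer = {0:a, 1:e, 2:i}
drop-orders for the pieces not yet dropped (sum over which currently-grounded one goes next):
  1 to go: {3} 1  {4} 1  {5} 1
  2 to go: {0,4} 1  {1,5} 1  {2,3} 1  {3,4} 2  {3,5} 2  {4,5} 2
  3 to go: {0,3,4} 3  {0,4,5} 3  {1,3,5} 3  {1,4,5} 3  {2,3,4} 3  {2,3,5} 3  {3,4,5} 6
  4 to go: {0,1,4,5} 6  {0,2,3,4} 6  {0,3,4,5} 12  {1,2,3,5} 6  {1,3,4,5} 12  {2,3,4,5} 12
  if 0:a drops first: 30 orders
  if 1:e drops first: 30 orders
  if 2:i drops first: 30 orders
heap linearizations: 90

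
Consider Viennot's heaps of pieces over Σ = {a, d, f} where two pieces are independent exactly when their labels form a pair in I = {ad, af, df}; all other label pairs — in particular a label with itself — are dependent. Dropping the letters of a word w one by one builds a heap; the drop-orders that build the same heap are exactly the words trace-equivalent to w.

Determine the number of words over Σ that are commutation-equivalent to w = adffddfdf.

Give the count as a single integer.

630

piece 0:a — minimal
piece 1:d — minimal
piece 2:f — minimal
piece 3:f rests on {2:f}
piece 4:d rests on {1:d}
piece 5:d rests on {4:d}
piece 6:f rests on {3:f}
piece 7:d rests on {5:d}
piece 8:f rests on {6:f}
minimal pieces: {0:a, 1:d, 2:f}
ways to finish when only these pieces remain (= sum over removing one remaining piece with nothing left below it):
  1 left: {0}→1  {7}→1  {8}→1
  2 left: {0,7}→2  {0,8}→2  {5,7}→1  {6,8}→1  {7,8}→2
  3 left: {0,5,7}→3  {0,6,8}→3  {0,7,8}→6  {3,6,8}→1  {4,5,7}→1  {5,7,8}→3  {6,7,8}→3
  4 left: {0,3,6,8}→4  {0,4,5,7}→4  {0,5,7,8}→12  {0,6,7,8}→12  {1,4,5,7}→1  {2,3,6,8}→1  {3,6,7,8}→4  {4,5,7,8}→4  {5,6,7,8}→6
  5 left: {0,1,4,5,7}→5  {0,2,3,6,8}→5  {0,3,6,7,8}→20  {0,4,5,7,8}→20  {0,5,6,7,8}→30  {1,4,5,7,8}→5  {2,3,6,7,8}→5  {3,5,6,7,8}→10  {4,5,6,7,8}→10
  6 left: {0,1,4,5,7,8}→30  {0,2,3,6,7,8}→30  {0,3,5,6,7,8}→60  {0,4,5,6,7,8}→60  {1,4,5,6,7,8}→15  {2,3,5,6,7,8}→15  {3,4,5,6,7,8}→20
  7 left: {0,1,4,5,6,7,8}→105  {0,2,3,5,6,7,8}→105  {0,3,4,5,6,7,8}→140  {1,3,4,5,6,7,8}→35  {2,3,4,5,6,7,8}→35
  placing 0:a first → 70 extensions
  placing 1:d first → 280 extensions
  placing 2:f first → 280 extensions
total linear extensions = 630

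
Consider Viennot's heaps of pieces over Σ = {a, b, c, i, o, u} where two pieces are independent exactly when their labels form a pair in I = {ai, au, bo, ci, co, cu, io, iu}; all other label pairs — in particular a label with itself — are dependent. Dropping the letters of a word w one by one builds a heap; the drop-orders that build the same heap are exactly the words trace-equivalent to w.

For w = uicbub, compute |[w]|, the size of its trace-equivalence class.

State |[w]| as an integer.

6

0(u) covers ∅
1(i) covers ∅
2(c) covers ∅
3(b) covers 0:u, 1:i, 2:c
4(u) covers 3:b
5(b) covers 4:u
floor of heap: 0:u, 1:i, 2:c
completions by unplaced set U, small U first (add the entries for U minus each lowest piece of U):
  |U|=1: {5}:1
  |U|=2: {4,5}:1
  |U|=3: {3,4,5}:1
  |U|=4: {0,3,4,5}:1  {1,3,4,5}:1  {2,3,4,5}:1
  start at 0(u): 2
  start at 1(i): 2
  start at 2(c): 2
sum over floor = 6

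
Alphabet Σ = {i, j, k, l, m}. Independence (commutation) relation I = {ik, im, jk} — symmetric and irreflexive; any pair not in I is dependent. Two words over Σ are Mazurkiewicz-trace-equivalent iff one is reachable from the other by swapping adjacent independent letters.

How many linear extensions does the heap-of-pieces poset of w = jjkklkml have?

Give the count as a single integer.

drop 0:j onto floor
drop 1:j onto {0:j}
drop 2:k onto floor
drop 3:k onto {2:k}
drop 4:l onto {1:j, 3:k}
drop 5:k onto {4:l}
drop 6:m onto {5:k}
drop 7:l onto {6:m}
ground layer = {0:j, 2:k}
drop-orders for the pieces not yet dropped (sum over which currently-grounded one goes next):
  1 to go: {7} 1
  2 to go: {6,7} 1
  3 to go: {5,6,7} 1
  4 to go: {4,5,6,7} 1
  5 to go: {1,4,5,6,7} 1  {3,4,5,6,7} 1
  6 to go: {0,1,4,5,6,7} 1  {1,3,4,5,6,7} 2  {2,3,4,5,6,7} 1
  if 0:j drops first: 3 orders
  if 2:k drops first: 3 orders
heap linearizations: 6

6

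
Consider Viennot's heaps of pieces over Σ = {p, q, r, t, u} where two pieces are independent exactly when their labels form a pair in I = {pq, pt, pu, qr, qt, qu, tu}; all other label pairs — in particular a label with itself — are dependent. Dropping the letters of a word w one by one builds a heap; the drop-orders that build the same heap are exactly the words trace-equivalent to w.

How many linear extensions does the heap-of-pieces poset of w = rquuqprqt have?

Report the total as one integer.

252

piece 0:r — minimal
piece 1:q — minimal
piece 2:u rests on {0:r}
piece 3:u rests on {2:u}
piece 4:q rests on {1:q}
piece 5:p rests on {0:r}
piece 6:r rests on {3:u, 5:p}
piece 7:q rests on {4:q}
piece 8:t rests on {6:r}
minimal pieces: {0:r, 1:q}
ways to finish when only these pieces remain (= sum over removing one remaining piece with nothing left below it):
  1 left: {7}→1  {8}→1
  2 left: {4,7}→1  {6,8}→1  {7,8}→2
  3 left: {1,4,7}→1  {3,6,8}→1  {4,7,8}→3  {5,6,8}→1  {6,7,8}→3
  4 left: {1,4,7,8}→4  {2,3,6,8}→1  {3,5,6,8}→2  {3,6,7,8}→4  {4,6,7,8}→6  {5,6,7,8}→4
  5 left: {1,4,6,7,8}→10  {2,3,5,6,8}→3  {2,3,6,7,8}→5  {3,4,6,7,8}→10  {3,5,6,7,8}→10  {4,5,6,7,8}→10
  6 left: {0,2,3,5,6,8}→3  {1,3,4,6,7,8}→20  {1,4,5,6,7,8}→20  {2,3,4,6,7,8}→15  {2,3,5,6,7,8}→18  {3,4,5,6,7,8}→30
  7 left: {0,2,3,5,6,7,8}→21  {1,2,3,4,6,7,8}→35  {1,3,4,5,6,7,8}→70  {2,3,4,5,6,7,8}→63
  placing 0:r first → 168 extensions
  placing 1:q first → 84 extensions
total linear extensions = 252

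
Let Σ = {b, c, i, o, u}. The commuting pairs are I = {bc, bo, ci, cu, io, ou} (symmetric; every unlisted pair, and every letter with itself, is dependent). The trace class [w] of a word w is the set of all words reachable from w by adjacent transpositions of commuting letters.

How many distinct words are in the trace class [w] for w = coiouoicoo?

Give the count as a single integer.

0(c) covers ∅
1(o) covers 0:c
2(i) covers ∅
3(o) covers 1:o
4(u) covers 2:i
5(o) covers 3:o
6(i) covers 4:u
7(c) covers 5:o
8(o) covers 7:c
9(o) covers 8:o
floor of heap: 0:c, 2:i
completions by unplaced set U, small U first (add the entries for U minus each lowest piece of U):
  |U|=1: {6}:1  {9}:1
  |U|=2: {4,6}:1  {6,9}:2  {8,9}:1
  |U|=3: {2,4,6}:1  {4,6,9}:3  {6,8,9}:3  {7,8,9}:1
  |U|=4: {2,4,6,9}:4  {4,6,8,9}:6  {5,7,8,9}:1  {6,7,8,9}:4
  |U|=5: {2,4,6,8,9}:10  {3,5,7,8,9}:1  {4,6,7,8,9}:10  {5,6,7,8,9}:5
  |U|=6: {1,3,5,7,8,9}:1  {2,4,6,7,8,9}:20  {3,5,6,7,8,9}:6  {4,5,6,7,8,9}:15
  |U|=7: {0,1,3,5,7,8,9}:1  {1,3,5,6,7,8,9}:7  {2,4,5,6,7,8,9}:35  {3,4,5,6,7,8,9}:21
  |U|=8: {0,1,3,5,6,7,8,9}:8  {1,3,4,5,6,7,8,9}:28  {2,3,4,5,6,7,8,9}:56
  start at 0(c): 84
  start at 2(i): 36
sum over floor = 120

120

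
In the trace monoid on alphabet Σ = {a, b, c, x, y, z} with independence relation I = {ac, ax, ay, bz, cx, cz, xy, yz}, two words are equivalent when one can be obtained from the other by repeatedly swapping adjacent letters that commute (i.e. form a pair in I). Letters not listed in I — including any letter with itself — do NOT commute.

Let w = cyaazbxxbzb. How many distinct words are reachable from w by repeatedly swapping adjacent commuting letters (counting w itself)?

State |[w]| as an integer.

#0=c has no predecessor
#1=y depends on [0:c]
#2=a has no predecessor
#3=a depends on [2:a]
#4=z depends on [3:a]
#5=b depends on [1:y, 3:a]
#6=x depends on [4:z, 5:b]
#7=x depends on [6:x]
#8=b depends on [7:x]
#9=z depends on [7:x]
#10=b depends on [8:b]
sources: [0:c, 2:a]
N(rest) = Σ N(rest − s) over sources s of rest; N(one piece) = 1:
  size 1 → [9]=1  [10]=1
  size 2 → [8,10]=1  [9,10]=2
  size 3 → [8,9,10]=3
  size 4 → [7,8,9,10]=3
  size 5 → [6,7,8,9,10]=3
  size 6 → [4,6,7,8,9,10]=3  [5,6,7,8,9,10]=3
  size 7 → [1,5,6,7,8,9,10]=3  [4,5,6,7,8,9,10]=6
  size 8 → [0,1,5,6,7,8,9,10]=3  [1,4,5,6,7,8,9,10]=9  [3,4,5,6,7,8,9,10]=6
  size 9 → [0,1,4,5,6,7,8,9,10]=12  [1,3,4,5,6,7,8,9,10]=15  [2,3,4,5,6,7,8,9,10]=6
  first=0(c) contributes 21
  first=2(a) contributes 27
|[w]| = 48

48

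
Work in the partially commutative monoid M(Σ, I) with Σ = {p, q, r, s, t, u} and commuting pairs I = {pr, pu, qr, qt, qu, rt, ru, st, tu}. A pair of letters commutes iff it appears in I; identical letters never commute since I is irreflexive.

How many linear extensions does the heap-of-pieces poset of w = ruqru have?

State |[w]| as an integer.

piece 0:r — minimal
piece 1:u — minimal
piece 2:q — minimal
piece 3:r rests on {0:r}
piece 4:u rests on {1:u}
minimal pieces: {0:r, 1:u, 2:q}
ways to finish when only these pieces remain (= sum over removing one remaining piece with nothing left below it):
  1 left: {2}→1  {3}→1  {4}→1
  2 left: {0,3}→1  {1,4}→1  {2,3}→2  {2,4}→2  {3,4}→2
  3 left: {0,2,3}→3  {0,3,4}→3  {1,2,4}→3  {1,3,4}→3  {2,3,4}→6
  placing 0:r first → 12 extensions
  placing 1:u first → 12 extensions
  placing 2:q first → 6 extensions
total linear extensions = 30

30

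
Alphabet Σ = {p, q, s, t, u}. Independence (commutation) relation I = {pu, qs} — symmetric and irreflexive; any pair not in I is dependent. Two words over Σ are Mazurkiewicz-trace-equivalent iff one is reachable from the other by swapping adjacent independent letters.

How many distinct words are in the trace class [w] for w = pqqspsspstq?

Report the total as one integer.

#0=p has no predecessor
#1=q depends on [0:p]
#2=q depends on [1:q]
#3=s depends on [0:p]
#4=p depends on [2:q, 3:s]
#5=s depends on [4:p]
#6=s depends on [5:s]
#7=p depends on [6:s]
#8=s depends on [7:p]
#9=t depends on [8:s]
#10=q depends on [9:t]
sources: [0:p]
N(rest) = Σ N(rest − s) over sources s of rest; N(one piece) = 1:
  size 1 → [10]=1
  size 2 → [9,10]=1
  size 3 → [8,9,10]=1
  size 4 → [7,8,9,10]=1
  size 5 → [6,7,8,9,10]=1
  size 6 → [5,6,7,8,9,10]=1
  size 7 → [4,5,6,7,8,9,10]=1
  size 8 → [2,4,5,6,7,8,9,10]=1  [3,4,5,6,7,8,9,10]=1
  size 9 → [1,2,4,5,6,7,8,9,10]=1  [2,3,4,5,6,7,8,9,10]=2
  first=0(p) contributes 3

3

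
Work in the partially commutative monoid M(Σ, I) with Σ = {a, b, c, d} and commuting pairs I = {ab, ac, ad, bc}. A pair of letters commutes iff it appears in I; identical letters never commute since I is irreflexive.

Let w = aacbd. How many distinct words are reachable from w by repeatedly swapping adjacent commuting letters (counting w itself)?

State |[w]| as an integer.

20

0(a) covers ∅
1(a) covers 0:a
2(c) covers ∅
3(b) covers ∅
4(d) covers 2:c, 3:b
floor of heap: 0:a, 2:c, 3:b
completions by unplaced set U, small U first (add the entries for U minus each lowest piece of U):
  |U|=1: {1}:1  {4}:1
  |U|=2: {0,1}:1  {1,4}:2  {2,4}:1  {3,4}:1
  |U|=3: {0,1,4}:3  {1,2,4}:3  {1,3,4}:3  {2,3,4}:2
  start at 0(a): 8
  start at 2(c): 6
  start at 3(b): 6
sum over floor = 20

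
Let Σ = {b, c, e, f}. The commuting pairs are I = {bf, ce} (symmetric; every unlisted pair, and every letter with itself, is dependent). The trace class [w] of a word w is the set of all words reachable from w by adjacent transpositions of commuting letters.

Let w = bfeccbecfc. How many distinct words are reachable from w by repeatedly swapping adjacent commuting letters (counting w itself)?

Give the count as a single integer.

0(b) covers ∅
1(f) covers ∅
2(e) covers 0:b, 1:f
3(c) covers 0:b, 1:f
4(c) covers 3:c
5(b) covers 2:e, 4:c
6(e) covers 5:b
7(c) covers 5:b
8(f) covers 6:e, 7:c
9(c) covers 8:f
floor of heap: 0:b, 1:f
completions by unplaced set U, small U first (add the entries for U minus each lowest piece of U):
  |U|=1: {9}:1
  |U|=2: {8,9}:1
  |U|=3: {6,8,9}:1  {7,8,9}:1
  |U|=4: {6,7,8,9}:2
  |U|=5: {5,6,7,8,9}:2
  |U|=6: {2,5,6,7,8,9}:2  {4,5,6,7,8,9}:2
  |U|=7: {2,4,5,6,7,8,9}:4  {3,4,5,6,7,8,9}:2
  |U|=8: {2,3,4,5,6,7,8,9}:6
  start at 0(b): 6
  start at 1(f): 6
sum over floor = 12

12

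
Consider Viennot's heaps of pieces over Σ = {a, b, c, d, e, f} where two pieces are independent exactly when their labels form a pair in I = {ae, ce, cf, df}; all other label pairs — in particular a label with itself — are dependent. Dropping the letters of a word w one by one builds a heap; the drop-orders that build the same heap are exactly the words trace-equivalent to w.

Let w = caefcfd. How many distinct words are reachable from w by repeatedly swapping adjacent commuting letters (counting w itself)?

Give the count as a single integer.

0(c) covers ∅
1(a) covers 0:c
2(e) covers ∅
3(f) covers 1:a, 2:e
4(c) covers 1:a
5(f) covers 3:f
6(d) covers 2:e, 4:c
floor of heap: 0:c, 2:e
completions by unplaced set U, small U first (add the entries for U minus each lowest piece of U):
  |U|=1: {5}:1  {6}:1
  |U|=2: {3,5}:1  {4,6}:1  {5,6}:2
  |U|=3: {3,5,6}:3  {4,5,6}:3
  |U|=4: {2,3,5,6}:3  {3,4,5,6}:6
  |U|=5: {1,3,4,5,6}:6  {2,3,4,5,6}:9
  start at 0(c): 15
  start at 2(e): 6
sum over floor = 21

21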